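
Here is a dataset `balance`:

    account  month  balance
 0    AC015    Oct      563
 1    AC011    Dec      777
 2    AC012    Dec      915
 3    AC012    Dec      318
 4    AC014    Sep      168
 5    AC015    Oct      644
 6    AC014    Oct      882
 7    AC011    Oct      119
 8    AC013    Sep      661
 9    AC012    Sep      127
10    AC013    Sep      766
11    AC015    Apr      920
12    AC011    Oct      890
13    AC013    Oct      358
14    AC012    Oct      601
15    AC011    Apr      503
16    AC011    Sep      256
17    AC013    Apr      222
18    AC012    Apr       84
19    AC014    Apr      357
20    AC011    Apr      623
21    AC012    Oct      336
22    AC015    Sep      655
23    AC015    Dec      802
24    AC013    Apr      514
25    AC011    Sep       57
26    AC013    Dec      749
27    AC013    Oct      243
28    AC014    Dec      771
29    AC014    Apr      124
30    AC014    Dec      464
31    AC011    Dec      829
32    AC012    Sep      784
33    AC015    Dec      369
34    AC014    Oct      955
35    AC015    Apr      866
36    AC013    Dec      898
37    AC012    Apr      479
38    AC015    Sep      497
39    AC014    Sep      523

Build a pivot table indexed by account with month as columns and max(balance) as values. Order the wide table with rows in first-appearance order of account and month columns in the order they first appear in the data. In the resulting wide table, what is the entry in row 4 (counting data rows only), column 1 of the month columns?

955

With rows in first-appearance order of account, row 4 is account=AC014. month columns in first-appearance order: Oct, Dec, Sep, Apr; column 1 is Oct.
Long rows with account=AC014, month=Oct: max(882, 955) = 955.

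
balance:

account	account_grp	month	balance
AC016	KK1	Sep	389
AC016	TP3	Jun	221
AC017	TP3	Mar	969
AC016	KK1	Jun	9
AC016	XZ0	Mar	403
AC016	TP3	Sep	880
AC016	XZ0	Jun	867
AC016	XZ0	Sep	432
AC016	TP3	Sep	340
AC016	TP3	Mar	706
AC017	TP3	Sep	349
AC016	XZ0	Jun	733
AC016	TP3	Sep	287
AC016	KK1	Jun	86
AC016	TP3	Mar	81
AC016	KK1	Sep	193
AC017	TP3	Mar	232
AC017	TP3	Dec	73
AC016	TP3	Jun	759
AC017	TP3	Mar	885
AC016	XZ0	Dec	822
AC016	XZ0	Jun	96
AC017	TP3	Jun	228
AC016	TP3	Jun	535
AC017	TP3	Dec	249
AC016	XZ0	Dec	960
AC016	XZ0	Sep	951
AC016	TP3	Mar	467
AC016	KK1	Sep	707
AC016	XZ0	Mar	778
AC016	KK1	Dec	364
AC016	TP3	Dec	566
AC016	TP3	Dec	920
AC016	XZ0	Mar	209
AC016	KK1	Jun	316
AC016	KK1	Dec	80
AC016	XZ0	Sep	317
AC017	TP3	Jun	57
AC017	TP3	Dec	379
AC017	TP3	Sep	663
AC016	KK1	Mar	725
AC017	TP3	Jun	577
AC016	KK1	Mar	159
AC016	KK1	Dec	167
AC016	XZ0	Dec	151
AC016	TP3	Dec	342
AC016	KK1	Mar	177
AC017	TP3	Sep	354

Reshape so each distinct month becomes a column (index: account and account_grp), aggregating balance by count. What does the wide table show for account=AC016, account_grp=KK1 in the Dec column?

Rows with account=AC016, account_grp=KK1 and month=Dec: balance values are 364, 80, 167.
3 rows match — count = 3.

3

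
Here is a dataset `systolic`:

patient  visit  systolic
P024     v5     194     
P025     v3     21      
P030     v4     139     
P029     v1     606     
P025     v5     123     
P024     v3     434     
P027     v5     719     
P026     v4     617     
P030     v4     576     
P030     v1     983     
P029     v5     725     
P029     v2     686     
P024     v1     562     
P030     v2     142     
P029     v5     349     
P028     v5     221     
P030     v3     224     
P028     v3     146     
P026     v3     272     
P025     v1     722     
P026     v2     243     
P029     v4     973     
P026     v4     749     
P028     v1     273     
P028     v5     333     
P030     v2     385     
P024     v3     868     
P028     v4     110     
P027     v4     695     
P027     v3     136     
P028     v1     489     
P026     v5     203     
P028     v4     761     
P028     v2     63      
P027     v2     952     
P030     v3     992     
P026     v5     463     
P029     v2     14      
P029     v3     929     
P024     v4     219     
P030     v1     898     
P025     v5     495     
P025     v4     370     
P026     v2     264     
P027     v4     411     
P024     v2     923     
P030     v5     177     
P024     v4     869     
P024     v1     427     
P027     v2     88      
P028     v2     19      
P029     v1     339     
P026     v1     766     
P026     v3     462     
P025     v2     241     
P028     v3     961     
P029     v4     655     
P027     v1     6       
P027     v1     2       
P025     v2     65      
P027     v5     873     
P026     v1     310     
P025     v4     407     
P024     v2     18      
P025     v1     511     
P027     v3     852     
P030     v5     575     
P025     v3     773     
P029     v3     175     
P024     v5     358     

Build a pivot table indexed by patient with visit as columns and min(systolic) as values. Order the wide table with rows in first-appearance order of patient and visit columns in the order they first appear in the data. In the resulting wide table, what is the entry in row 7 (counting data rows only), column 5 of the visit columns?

With rows in first-appearance order of patient, row 7 is patient=P028. visit columns in first-appearance order: v5, v3, v4, v1, v2; column 5 is v2.
Long rows with patient=P028, visit=v2: min(63, 19) = 19.

19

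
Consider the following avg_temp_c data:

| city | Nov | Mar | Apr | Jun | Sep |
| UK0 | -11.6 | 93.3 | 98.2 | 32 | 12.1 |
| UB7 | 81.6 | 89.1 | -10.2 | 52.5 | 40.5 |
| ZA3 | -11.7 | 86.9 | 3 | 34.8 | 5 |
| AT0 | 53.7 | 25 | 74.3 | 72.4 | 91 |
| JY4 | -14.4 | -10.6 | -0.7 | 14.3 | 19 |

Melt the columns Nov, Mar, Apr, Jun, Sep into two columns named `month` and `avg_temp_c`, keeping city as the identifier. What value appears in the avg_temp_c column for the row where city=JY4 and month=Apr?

Unpivoting turns each (city, wide-column) pair into one long row.
The wide cell at row JY4, column Apr holds -0.7, so the long row (JY4, Apr) has avg_temp_c=-0.7.

-0.7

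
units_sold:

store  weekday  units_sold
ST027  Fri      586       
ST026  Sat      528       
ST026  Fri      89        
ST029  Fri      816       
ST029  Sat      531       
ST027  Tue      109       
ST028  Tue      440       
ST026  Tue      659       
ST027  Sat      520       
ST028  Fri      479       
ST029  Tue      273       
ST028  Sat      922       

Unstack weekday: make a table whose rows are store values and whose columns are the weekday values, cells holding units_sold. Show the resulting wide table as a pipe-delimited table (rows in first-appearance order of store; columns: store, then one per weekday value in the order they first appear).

Columns: store plus the 3 distinct weekday values (Fri, Sat, Tue).
For example, row ST027 column Fri takes units_sold=586 from the long row (ST027, Fri).

| store | Fri | Sat | Tue |
| ST027 | 586 | 520 | 109 |
| ST026 | 89 | 528 | 659 |
| ST029 | 816 | 531 | 273 |
| ST028 | 479 | 922 | 440 |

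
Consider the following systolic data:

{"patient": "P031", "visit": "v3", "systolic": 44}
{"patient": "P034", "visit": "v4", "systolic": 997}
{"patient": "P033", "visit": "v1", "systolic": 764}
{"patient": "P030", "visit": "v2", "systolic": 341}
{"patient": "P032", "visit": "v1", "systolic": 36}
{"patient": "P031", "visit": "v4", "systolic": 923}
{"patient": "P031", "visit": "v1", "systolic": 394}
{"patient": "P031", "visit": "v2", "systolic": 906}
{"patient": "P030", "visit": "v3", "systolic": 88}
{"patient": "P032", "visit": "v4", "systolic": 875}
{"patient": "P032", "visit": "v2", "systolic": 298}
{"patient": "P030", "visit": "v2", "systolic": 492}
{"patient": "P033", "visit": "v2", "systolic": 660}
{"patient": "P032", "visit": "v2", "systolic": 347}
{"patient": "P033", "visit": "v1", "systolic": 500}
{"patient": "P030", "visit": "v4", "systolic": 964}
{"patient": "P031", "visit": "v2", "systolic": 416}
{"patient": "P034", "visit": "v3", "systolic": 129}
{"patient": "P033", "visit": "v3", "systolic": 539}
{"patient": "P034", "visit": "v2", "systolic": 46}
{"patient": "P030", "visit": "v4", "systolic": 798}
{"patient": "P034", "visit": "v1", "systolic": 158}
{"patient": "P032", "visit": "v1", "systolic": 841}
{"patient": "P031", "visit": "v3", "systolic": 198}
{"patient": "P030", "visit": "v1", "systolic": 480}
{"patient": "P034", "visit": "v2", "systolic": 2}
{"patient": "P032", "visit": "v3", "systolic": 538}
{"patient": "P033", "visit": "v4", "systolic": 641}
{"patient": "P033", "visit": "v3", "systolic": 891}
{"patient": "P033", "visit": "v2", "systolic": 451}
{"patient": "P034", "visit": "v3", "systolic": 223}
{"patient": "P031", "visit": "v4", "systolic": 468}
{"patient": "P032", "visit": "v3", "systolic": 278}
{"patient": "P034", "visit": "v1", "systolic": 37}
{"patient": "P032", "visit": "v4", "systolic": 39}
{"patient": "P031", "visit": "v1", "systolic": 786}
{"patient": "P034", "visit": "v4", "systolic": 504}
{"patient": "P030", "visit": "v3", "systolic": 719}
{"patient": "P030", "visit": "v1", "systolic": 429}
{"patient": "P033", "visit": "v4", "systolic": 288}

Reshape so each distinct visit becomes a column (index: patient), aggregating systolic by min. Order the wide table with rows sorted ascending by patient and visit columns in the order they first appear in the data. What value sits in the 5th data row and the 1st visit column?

With rows sorted ascending by patient, row 5 is patient=P034. visit columns in first-appearance order: v3, v4, v1, v2; column 1 is v3.
Long rows with patient=P034, visit=v3: min(129, 223) = 129.

129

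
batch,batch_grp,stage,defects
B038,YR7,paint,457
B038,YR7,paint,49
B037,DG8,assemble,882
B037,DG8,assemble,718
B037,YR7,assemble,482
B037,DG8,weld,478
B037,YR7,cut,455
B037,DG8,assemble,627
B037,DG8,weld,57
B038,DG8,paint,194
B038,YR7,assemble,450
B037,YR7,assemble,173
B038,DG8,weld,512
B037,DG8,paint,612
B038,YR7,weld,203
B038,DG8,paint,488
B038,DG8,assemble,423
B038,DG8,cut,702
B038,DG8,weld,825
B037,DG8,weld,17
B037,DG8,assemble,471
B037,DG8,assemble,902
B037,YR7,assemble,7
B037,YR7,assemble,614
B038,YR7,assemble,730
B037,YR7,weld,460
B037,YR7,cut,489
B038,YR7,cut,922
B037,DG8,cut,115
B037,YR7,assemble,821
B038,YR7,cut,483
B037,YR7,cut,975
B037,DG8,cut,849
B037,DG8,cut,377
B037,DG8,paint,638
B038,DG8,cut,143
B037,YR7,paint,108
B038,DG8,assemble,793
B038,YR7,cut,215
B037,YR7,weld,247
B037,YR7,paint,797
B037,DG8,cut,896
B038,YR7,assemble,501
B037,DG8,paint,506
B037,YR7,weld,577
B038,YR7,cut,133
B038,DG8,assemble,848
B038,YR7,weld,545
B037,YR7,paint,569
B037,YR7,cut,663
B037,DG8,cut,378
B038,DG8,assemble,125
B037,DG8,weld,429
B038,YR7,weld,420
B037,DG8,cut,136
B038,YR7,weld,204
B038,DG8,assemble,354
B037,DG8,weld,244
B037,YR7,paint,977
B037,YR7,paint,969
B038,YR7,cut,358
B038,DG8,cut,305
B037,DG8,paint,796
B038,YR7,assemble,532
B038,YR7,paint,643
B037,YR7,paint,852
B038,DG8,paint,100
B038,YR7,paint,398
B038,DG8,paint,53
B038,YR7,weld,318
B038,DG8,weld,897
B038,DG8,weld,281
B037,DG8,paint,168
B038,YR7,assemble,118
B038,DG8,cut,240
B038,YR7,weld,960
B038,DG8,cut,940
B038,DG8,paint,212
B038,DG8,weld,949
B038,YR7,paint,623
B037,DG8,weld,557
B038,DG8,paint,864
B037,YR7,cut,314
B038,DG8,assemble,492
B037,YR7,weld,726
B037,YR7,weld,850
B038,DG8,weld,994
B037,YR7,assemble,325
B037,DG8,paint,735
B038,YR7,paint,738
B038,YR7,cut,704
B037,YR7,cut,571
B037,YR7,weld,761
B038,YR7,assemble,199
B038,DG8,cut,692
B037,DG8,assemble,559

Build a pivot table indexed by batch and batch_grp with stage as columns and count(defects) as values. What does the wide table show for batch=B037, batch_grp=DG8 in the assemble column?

6

Rows with batch=B037, batch_grp=DG8 and stage=assemble: defects values are 882, 718, 627, 471, 902, 559.
6 rows match — count = 6.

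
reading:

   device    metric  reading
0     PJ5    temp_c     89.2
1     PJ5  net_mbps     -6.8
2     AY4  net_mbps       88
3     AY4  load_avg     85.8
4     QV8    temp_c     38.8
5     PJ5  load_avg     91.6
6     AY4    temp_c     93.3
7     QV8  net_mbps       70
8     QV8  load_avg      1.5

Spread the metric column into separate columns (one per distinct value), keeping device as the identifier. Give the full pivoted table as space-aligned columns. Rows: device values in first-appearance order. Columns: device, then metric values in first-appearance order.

Columns: device plus the 3 distinct metric values (temp_c, net_mbps, load_avg).
For example, row PJ5 column temp_c takes reading=89.2 from the long row (PJ5, temp_c).

device  temp_c  net_mbps  load_avg
PJ5     89.2    -6.8      91.6    
AY4     93.3    88        85.8    
QV8     38.8    70        1.5     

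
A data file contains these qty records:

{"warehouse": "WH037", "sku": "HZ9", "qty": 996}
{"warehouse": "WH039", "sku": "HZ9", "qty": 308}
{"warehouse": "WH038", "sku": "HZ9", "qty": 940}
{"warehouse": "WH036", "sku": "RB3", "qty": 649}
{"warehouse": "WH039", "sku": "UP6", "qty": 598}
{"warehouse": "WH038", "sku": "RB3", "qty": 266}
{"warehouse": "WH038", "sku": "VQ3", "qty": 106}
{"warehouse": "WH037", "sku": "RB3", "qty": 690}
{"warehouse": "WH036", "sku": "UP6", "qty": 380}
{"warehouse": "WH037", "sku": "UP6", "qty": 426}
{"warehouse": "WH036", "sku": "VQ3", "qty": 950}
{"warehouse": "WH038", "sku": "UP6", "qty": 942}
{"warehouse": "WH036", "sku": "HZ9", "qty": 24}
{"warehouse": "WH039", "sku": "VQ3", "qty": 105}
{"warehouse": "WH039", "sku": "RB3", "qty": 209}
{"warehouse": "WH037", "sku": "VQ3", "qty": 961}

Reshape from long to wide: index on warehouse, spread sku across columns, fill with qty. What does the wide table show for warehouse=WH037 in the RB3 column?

Wide layout: rows indexed by warehouse, columns are the 4 distinct sku values (HZ9, RB3, UP6, VQ3).
Cell (warehouse=WH037, sku=RB3) draws from the long row where warehouse=WH037 and sku=RB3, which has qty=690.

690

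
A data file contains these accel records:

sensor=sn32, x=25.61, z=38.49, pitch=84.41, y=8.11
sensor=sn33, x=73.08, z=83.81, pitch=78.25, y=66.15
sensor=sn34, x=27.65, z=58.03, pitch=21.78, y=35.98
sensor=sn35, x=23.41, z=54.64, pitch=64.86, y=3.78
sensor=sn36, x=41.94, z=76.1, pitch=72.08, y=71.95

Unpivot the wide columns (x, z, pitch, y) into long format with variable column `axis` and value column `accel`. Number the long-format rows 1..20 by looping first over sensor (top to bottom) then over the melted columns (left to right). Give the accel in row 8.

66.15

20 rows total (5 × 4). Row 8: index ⌊(8-1)/4⌋ = 1 into sensor → sn33; (8-1) mod 4 = 3 into the melted columns → y.
So row 8 is (sn33, y, 66.15); accel = 66.15.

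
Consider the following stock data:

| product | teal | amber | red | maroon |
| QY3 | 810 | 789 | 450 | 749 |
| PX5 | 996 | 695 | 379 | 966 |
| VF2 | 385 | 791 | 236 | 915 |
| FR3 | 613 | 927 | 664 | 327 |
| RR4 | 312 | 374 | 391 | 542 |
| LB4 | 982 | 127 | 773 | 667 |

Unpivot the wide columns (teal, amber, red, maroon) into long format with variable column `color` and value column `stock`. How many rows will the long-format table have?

24

6 product values × 4 melted columns = 24 rows.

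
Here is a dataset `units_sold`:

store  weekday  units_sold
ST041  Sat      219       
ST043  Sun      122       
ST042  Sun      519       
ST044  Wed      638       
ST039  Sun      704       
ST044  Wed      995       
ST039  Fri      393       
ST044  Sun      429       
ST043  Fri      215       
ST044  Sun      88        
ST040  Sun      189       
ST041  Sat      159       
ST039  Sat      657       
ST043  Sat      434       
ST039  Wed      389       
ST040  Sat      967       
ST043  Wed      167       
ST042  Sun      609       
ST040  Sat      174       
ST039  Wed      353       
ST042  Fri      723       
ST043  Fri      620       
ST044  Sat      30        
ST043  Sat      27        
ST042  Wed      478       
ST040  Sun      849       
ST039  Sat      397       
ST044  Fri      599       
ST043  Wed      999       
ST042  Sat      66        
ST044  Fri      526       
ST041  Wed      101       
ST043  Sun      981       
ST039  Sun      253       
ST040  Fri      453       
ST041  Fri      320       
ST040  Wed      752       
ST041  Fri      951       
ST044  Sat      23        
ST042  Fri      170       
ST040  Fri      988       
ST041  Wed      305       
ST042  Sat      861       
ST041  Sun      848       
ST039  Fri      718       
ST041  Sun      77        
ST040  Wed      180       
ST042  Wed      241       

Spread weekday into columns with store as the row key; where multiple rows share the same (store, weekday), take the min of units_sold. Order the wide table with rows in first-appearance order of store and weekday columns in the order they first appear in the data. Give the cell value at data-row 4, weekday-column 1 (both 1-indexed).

23

With rows in first-appearance order of store, row 4 is store=ST044. weekday columns in first-appearance order: Sat, Sun, Wed, Fri; column 1 is Sat.
Long rows with store=ST044, weekday=Sat: min(30, 23) = 23.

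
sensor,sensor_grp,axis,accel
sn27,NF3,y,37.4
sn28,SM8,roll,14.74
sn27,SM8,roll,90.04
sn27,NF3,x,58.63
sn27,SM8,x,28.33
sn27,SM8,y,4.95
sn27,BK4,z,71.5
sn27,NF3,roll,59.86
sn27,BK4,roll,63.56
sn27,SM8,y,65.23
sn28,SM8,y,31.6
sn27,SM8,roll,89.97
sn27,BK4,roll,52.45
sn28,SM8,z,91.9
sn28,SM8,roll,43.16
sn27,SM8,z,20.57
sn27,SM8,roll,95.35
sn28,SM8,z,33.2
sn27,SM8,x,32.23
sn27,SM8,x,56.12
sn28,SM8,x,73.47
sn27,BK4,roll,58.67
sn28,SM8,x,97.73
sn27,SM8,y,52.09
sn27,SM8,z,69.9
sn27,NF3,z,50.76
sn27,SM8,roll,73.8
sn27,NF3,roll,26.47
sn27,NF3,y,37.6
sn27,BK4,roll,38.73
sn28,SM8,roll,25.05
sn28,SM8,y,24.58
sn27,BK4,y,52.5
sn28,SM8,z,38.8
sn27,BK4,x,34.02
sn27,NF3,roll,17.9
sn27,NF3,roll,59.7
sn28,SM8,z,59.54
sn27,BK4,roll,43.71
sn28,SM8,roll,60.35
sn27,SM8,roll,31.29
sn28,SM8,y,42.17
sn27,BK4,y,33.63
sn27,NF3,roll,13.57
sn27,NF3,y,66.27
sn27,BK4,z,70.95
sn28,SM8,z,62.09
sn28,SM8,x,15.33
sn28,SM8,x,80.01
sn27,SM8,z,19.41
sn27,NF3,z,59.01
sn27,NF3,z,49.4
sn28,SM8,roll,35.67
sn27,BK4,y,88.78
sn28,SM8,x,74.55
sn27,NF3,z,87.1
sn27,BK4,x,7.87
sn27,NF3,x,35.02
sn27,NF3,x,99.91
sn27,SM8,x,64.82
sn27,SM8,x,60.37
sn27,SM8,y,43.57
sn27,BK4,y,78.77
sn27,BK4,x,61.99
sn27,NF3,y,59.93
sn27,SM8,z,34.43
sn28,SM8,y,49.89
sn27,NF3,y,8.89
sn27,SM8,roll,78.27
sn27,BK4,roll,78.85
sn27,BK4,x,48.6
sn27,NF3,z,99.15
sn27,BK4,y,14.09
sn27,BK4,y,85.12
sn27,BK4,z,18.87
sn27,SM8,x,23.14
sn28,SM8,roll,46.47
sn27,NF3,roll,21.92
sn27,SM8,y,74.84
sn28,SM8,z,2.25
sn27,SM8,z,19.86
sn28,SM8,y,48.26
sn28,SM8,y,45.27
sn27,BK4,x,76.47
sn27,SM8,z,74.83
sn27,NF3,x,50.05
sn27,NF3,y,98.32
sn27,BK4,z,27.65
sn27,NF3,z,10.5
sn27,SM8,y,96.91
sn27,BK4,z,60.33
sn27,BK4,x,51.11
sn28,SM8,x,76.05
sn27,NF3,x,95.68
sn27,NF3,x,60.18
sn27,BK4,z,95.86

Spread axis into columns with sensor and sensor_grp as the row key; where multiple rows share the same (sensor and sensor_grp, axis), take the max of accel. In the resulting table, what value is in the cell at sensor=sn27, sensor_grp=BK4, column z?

Rows with sensor=sn27, sensor_grp=BK4 and axis=z: accel values are 71.5, 70.95, 18.87, 27.65, 60.33, 95.86.
max(71.5, 70.95, 18.87, 27.65, 60.33, 95.86) = 95.86.

95.86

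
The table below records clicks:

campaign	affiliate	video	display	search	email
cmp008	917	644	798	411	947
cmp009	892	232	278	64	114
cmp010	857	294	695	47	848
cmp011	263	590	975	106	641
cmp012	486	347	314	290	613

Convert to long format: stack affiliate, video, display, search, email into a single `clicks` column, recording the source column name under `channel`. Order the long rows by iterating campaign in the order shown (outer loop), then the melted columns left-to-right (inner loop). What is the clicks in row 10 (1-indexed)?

114

25 rows total (5 × 5). Row 10: index ⌊(10-1)/5⌋ = 1 into campaign → cmp009; (10-1) mod 5 = 4 into the melted columns → email.
So row 10 is (cmp009, email, 114); clicks = 114.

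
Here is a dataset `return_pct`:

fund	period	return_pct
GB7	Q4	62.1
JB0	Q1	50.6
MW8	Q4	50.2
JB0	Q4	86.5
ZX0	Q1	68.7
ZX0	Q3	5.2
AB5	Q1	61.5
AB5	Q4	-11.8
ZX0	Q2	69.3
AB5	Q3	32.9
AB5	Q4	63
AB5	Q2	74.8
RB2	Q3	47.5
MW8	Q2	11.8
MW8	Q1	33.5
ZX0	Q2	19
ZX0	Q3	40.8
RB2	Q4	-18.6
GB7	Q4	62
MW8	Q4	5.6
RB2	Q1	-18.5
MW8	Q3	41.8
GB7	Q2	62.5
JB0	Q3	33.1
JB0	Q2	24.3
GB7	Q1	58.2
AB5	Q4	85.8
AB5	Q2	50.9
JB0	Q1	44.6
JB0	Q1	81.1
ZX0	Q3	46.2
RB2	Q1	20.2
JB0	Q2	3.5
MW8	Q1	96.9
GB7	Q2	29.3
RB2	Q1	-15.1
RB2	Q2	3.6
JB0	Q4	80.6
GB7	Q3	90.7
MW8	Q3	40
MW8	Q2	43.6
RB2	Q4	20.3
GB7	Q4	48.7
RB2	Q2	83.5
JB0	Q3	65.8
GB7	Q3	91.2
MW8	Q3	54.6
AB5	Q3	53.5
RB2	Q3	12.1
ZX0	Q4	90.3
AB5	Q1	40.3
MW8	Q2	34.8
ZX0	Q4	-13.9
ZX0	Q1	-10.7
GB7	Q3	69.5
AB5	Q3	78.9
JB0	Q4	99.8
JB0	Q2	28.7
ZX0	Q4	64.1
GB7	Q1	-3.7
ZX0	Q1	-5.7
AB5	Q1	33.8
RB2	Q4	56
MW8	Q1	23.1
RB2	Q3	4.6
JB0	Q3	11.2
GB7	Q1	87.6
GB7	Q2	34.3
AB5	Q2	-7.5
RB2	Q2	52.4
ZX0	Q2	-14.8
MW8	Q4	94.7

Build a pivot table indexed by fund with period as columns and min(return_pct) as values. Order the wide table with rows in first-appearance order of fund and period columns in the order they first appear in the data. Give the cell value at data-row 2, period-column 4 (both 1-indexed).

3.5

With rows in first-appearance order of fund, row 2 is fund=JB0. period columns in first-appearance order: Q4, Q1, Q3, Q2; column 4 is Q2.
Long rows with fund=JB0, period=Q2: min(24.3, 3.5, 28.7) = 3.5.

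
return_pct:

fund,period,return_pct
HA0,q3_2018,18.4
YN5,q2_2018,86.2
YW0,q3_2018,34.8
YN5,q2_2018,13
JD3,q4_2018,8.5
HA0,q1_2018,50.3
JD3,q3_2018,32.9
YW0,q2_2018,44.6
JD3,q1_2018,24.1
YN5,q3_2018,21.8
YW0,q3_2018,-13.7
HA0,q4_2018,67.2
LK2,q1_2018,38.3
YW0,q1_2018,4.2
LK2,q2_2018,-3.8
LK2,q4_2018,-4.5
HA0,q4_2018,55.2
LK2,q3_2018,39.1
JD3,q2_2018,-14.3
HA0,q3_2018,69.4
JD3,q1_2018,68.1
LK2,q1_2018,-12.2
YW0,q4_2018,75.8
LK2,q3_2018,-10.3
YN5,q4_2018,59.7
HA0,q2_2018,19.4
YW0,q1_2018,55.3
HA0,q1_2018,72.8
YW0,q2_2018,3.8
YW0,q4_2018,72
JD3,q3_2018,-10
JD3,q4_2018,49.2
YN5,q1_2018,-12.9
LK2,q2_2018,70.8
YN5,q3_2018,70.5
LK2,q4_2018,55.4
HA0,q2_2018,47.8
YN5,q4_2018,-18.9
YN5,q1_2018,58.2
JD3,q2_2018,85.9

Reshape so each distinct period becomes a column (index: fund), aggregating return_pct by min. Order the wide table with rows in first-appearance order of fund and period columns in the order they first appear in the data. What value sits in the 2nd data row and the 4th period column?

With rows in first-appearance order of fund, row 2 is fund=YN5. period columns in first-appearance order: q3_2018, q2_2018, q4_2018, q1_2018; column 4 is q1_2018.
Long rows with fund=YN5, period=q1_2018: min(-12.9, 58.2) = -12.9.

-12.9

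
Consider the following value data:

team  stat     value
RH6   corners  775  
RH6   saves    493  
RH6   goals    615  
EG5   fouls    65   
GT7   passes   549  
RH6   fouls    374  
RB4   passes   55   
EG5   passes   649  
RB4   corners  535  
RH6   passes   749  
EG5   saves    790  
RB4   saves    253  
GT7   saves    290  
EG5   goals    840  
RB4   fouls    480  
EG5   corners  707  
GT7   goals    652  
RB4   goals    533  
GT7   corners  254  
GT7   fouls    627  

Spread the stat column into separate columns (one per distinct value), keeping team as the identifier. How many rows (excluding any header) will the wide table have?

4

4 distinct team values → 4 rows.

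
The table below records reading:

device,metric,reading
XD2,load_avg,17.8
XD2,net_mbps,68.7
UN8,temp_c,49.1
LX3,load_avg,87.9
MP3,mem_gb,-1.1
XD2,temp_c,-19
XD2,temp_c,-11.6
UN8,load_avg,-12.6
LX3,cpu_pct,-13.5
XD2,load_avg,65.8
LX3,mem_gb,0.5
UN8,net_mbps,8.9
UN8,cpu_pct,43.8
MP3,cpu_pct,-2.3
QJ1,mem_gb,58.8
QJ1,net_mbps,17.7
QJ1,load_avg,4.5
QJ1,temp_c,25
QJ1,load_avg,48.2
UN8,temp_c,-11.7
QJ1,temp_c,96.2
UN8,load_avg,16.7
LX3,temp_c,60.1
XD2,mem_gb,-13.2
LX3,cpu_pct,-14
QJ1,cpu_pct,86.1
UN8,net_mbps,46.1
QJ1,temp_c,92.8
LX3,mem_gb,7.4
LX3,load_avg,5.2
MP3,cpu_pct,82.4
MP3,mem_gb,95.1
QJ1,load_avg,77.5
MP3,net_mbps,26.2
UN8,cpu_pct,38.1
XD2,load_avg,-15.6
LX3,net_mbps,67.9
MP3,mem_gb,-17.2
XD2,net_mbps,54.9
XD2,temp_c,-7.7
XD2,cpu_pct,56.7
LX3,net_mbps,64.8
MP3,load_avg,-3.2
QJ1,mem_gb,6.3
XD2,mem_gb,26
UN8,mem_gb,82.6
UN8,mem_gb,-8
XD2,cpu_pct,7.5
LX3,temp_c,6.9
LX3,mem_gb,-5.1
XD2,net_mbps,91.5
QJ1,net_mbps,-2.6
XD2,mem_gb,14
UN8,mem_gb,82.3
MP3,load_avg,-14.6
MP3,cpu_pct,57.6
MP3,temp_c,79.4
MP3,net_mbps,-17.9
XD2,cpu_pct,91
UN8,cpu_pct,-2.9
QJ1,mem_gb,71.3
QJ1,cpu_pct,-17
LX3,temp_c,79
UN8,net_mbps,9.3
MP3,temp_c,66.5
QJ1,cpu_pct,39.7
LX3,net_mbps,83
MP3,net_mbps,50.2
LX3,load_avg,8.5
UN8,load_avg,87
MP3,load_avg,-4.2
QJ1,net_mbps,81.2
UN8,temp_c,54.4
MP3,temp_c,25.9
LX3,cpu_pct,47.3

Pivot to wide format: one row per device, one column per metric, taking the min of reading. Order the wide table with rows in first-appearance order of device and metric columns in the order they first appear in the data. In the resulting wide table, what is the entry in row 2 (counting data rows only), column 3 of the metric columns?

-11.7

With rows in first-appearance order of device, row 2 is device=UN8. metric columns in first-appearance order: load_avg, net_mbps, temp_c, mem_gb, cpu_pct; column 3 is temp_c.
Long rows with device=UN8, metric=temp_c: min(49.1, -11.7, 54.4) = -11.7.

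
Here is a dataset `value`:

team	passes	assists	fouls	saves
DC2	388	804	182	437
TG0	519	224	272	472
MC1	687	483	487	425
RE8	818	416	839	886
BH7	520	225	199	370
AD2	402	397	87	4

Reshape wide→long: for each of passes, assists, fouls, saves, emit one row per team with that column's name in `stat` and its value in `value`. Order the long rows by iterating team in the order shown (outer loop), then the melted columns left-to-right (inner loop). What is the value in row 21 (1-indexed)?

24 rows total (6 × 4). Row 21: index ⌊(21-1)/4⌋ = 5 into team → AD2; (21-1) mod 4 = 0 into the melted columns → passes.
So row 21 is (AD2, passes, 402); value = 402.

402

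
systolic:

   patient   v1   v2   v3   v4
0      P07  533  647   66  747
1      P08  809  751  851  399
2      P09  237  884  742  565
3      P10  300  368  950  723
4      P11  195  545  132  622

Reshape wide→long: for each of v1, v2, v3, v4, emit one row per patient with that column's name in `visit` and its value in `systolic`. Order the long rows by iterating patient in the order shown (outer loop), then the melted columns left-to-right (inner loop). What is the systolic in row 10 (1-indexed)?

20 rows total (5 × 4). Row 10: index ⌊(10-1)/4⌋ = 2 into patient → P09; (10-1) mod 4 = 1 into the melted columns → v2.
So row 10 is (P09, v2, 884); systolic = 884.

884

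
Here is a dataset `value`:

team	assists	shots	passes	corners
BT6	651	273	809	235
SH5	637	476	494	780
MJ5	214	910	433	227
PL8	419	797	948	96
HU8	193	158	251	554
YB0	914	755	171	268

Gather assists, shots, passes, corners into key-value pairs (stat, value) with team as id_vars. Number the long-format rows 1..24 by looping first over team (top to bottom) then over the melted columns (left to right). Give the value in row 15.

24 rows total (6 × 4). Row 15: index ⌊(15-1)/4⌋ = 3 into team → PL8; (15-1) mod 4 = 2 into the melted columns → passes.
So row 15 is (PL8, passes, 948); value = 948.

948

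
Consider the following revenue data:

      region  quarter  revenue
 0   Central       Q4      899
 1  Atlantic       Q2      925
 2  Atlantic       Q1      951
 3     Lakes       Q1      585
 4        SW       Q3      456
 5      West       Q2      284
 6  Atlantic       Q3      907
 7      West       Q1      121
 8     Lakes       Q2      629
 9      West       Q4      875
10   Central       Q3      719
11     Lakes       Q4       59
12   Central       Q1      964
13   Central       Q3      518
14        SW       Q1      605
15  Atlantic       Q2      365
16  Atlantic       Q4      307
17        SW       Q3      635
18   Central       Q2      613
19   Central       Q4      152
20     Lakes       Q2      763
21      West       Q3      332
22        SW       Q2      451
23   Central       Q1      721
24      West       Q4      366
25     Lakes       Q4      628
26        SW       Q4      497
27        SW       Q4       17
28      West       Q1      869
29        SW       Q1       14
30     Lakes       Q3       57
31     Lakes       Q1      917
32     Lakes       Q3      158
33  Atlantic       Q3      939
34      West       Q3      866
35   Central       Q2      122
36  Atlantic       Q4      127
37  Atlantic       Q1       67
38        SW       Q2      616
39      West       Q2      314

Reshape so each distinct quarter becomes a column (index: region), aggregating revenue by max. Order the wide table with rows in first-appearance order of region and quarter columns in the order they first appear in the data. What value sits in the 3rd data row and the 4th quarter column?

158

With rows in first-appearance order of region, row 3 is region=Lakes. quarter columns in first-appearance order: Q4, Q2, Q1, Q3; column 4 is Q3.
Long rows with region=Lakes, quarter=Q3: max(57, 158) = 158.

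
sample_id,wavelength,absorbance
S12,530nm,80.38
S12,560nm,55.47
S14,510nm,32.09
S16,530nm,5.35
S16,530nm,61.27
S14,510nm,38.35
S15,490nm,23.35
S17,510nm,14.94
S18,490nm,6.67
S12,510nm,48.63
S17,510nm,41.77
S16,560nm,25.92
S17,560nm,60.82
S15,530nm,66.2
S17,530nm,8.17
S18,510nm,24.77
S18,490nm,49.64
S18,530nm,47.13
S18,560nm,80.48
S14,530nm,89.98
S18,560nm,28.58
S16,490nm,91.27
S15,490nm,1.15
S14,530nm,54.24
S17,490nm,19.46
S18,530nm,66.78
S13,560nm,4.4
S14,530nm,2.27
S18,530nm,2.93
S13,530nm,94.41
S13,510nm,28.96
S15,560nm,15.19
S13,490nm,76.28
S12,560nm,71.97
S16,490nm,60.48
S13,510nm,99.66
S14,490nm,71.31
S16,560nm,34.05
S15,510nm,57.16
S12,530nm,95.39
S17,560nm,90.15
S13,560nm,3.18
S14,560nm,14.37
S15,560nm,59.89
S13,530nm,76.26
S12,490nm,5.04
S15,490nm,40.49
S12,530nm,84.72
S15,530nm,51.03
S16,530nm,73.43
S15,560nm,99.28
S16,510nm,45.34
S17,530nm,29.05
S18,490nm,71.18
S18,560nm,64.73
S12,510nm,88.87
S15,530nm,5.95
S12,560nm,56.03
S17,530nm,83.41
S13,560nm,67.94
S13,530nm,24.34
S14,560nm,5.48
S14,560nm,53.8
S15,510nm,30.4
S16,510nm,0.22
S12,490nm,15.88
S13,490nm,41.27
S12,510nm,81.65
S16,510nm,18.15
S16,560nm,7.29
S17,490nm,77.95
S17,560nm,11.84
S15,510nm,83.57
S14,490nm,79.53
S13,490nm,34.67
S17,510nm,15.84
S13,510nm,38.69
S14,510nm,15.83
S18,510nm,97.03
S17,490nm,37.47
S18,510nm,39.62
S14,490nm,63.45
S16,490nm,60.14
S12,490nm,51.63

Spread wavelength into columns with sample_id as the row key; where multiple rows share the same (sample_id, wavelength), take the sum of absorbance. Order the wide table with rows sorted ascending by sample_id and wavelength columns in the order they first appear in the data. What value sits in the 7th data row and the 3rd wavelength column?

With rows sorted ascending by sample_id, row 7 is sample_id=S18. wavelength columns in first-appearance order: 530nm, 560nm, 510nm, 490nm; column 3 is 510nm.
Long rows with sample_id=S18, wavelength=510nm: 24.77 + 97.03 + 39.62 = 161.42.

161.42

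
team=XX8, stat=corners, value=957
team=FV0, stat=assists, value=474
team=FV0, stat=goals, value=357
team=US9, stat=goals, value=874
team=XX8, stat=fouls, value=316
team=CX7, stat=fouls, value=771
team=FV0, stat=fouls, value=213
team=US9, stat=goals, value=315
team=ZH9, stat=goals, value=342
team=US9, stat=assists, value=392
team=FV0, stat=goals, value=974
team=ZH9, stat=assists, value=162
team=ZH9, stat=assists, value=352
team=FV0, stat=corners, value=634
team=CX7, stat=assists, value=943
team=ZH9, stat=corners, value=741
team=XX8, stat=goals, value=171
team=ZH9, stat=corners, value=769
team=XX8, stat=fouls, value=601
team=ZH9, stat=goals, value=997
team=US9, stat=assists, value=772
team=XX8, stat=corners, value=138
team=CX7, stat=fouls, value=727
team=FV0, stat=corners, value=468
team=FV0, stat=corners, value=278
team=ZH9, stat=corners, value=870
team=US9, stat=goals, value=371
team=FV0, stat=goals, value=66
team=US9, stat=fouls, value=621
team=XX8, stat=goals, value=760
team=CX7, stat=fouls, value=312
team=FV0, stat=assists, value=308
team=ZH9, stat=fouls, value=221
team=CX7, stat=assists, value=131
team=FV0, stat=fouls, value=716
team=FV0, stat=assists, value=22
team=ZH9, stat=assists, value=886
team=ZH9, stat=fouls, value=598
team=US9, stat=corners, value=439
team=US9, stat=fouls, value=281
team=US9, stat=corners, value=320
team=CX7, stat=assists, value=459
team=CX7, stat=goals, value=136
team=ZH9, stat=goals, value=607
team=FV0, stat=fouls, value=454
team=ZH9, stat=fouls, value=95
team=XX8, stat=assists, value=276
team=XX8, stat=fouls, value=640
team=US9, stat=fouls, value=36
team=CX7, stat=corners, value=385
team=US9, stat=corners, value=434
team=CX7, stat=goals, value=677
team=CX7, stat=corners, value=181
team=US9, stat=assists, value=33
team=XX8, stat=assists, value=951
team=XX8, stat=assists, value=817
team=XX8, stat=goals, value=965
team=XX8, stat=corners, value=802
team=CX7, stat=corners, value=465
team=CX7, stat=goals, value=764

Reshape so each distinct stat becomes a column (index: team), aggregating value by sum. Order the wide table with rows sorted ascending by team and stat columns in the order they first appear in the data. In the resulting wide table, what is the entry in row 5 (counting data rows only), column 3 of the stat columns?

With rows sorted ascending by team, row 5 is team=ZH9. stat columns in first-appearance order: corners, assists, goals, fouls; column 3 is goals.
Long rows with team=ZH9, stat=goals: 342 + 997 + 607 = 1946.

1946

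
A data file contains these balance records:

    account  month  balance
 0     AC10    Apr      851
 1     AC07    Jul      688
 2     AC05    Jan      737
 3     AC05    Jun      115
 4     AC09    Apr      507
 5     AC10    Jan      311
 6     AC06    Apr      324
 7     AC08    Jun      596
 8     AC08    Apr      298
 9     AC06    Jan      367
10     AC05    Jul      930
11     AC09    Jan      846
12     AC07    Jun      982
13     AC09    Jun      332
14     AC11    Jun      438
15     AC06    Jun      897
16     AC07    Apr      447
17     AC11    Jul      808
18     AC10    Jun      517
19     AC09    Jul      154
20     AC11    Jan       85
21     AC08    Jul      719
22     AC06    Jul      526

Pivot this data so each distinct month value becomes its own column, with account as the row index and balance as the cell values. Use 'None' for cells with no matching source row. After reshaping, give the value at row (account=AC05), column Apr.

None

No long-format row has account=AC05 and month=Apr, so the cell is None.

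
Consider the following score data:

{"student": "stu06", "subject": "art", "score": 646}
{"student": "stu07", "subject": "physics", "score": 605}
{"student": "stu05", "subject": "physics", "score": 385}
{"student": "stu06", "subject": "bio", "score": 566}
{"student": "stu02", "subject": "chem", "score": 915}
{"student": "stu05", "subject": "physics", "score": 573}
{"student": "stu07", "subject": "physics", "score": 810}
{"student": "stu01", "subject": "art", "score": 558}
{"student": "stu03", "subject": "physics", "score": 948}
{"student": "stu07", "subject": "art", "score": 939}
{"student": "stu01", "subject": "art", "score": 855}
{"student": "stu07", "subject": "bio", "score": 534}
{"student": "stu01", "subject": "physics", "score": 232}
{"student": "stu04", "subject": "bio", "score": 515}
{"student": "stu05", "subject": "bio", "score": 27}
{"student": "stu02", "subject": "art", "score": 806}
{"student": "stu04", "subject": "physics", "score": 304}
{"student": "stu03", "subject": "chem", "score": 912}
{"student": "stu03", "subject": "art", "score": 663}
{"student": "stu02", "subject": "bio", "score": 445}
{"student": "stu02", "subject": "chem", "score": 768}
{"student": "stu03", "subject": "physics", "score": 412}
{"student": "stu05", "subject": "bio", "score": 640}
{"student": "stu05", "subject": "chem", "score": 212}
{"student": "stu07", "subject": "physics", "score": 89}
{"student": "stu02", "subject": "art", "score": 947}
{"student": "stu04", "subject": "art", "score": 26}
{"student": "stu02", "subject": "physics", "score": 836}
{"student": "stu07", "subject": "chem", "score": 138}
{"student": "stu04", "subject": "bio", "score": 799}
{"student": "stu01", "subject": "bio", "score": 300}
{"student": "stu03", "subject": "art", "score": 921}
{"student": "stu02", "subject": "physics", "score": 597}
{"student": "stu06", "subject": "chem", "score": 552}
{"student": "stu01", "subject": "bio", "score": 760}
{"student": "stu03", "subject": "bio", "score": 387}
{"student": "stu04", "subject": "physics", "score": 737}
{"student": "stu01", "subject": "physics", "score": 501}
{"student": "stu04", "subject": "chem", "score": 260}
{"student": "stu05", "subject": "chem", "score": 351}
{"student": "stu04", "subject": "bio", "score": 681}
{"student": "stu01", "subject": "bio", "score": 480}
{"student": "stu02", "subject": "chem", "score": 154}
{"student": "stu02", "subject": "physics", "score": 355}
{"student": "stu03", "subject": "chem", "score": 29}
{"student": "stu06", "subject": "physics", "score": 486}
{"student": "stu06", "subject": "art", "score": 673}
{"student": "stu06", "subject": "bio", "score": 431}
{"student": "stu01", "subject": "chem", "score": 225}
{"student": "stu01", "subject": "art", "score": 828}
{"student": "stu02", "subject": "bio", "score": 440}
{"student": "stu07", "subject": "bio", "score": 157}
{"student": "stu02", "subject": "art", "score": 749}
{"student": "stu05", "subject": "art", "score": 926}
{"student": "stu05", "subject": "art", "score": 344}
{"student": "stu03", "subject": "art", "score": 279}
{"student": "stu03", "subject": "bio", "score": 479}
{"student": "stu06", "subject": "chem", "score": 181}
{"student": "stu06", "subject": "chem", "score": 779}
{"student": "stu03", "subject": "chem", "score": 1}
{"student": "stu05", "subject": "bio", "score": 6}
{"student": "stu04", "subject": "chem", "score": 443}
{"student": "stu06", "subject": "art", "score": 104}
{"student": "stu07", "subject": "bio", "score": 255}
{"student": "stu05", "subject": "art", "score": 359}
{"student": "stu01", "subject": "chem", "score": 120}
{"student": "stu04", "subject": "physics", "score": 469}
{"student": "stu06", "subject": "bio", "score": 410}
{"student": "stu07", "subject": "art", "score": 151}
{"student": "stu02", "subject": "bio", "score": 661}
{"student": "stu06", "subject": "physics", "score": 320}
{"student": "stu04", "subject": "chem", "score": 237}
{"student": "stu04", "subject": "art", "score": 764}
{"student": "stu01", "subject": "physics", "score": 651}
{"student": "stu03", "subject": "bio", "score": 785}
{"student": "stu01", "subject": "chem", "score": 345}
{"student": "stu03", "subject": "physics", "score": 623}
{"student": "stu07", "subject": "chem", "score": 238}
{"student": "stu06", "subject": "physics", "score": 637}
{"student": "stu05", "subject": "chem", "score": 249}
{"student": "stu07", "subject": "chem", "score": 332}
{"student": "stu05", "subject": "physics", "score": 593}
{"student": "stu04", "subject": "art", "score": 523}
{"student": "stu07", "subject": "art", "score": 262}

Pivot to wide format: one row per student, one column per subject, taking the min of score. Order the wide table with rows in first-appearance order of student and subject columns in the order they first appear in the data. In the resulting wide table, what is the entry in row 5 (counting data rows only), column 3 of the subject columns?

With rows in first-appearance order of student, row 5 is student=stu01. subject columns in first-appearance order: art, physics, bio, chem; column 3 is bio.
Long rows with student=stu01, subject=bio: min(300, 760, 480) = 300.

300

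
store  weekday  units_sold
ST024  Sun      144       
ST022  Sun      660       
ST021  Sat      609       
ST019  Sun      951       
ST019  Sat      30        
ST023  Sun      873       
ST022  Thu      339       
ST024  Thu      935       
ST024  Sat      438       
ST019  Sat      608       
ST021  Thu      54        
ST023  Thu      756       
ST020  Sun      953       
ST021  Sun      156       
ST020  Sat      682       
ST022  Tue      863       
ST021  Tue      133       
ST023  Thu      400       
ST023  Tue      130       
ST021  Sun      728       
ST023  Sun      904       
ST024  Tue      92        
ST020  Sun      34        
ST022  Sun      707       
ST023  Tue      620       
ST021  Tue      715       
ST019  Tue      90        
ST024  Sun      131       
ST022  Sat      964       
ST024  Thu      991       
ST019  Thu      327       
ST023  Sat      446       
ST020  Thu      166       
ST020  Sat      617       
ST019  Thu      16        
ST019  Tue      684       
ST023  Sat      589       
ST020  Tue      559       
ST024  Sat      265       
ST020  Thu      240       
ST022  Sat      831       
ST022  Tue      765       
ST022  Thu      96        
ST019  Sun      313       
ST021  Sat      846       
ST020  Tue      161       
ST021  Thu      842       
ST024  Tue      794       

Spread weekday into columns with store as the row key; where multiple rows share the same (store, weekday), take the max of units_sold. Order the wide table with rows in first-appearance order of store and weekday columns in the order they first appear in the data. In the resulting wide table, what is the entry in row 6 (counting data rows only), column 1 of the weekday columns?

With rows in first-appearance order of store, row 6 is store=ST020. weekday columns in first-appearance order: Sun, Sat, Thu, Tue; column 1 is Sun.
Long rows with store=ST020, weekday=Sun: max(953, 34) = 953.

953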